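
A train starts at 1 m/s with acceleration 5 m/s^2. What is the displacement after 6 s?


Given: v0 = 1 m/s, a = 5 m/s^2, t = 6 s
Using s = v0*t + (1/2)*a*t^2
s = 1*6 + (1/2)*5*6^2
s = 6 + (1/2)*180
s = 6 + 90
s = 96

96 m


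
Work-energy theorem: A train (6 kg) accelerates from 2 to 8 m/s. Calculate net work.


Given: m = 6 kg, v0 = 2 m/s, v = 8 m/s
Using W = (1/2)*m*(v^2 - v0^2)
v^2 = 8^2 = 64
v0^2 = 2^2 = 4
v^2 - v0^2 = 64 - 4 = 60
W = (1/2)*6*60 = 180 J

180 J


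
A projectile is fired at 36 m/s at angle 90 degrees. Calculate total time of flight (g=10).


Given: v0 = 36 m/s, theta = 90 deg, g = 10 m/s^2
sin(90) = 1
Using T = 2*v0*sin(theta) / g
T = 2*36*1 / 10
T = 72 / 10
T = 36/5 s

36/5 s


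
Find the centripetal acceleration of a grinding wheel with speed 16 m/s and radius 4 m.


Given: v = 16 m/s, r = 4 m
Using a_c = v^2 / r
a_c = 16^2 / 4
a_c = 256 / 4
a_c = 64 m/s^2

64 m/s^2


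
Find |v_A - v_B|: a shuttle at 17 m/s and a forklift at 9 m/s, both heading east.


Given: v_A = 17 m/s east, v_B = 9 m/s east
Both move in the same direction; relative speed = |v_A - v_B|
|17 - 9| = |8|
= 8 m/s

8 m/s


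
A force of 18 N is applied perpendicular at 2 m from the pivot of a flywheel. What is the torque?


Given: F = 18 N, r = 2 m, angle = 90 deg (perpendicular)
Using tau = F * r * sin(90)
sin(90) = 1
tau = 18 * 2 * 1
tau = 36 Nm

36 Nm


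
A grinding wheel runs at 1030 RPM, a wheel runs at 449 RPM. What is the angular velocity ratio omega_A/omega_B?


Given: RPM_A = 1030, RPM_B = 449
omega = 2*pi*RPM/60, so omega_A/omega_B = RPM_A / RPM_B
omega_A/omega_B = 1030 / 449
omega_A/omega_B = 1030/449

1030/449


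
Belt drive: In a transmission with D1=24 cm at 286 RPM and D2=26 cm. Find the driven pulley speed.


Given: D1 = 24 cm, w1 = 286 RPM, D2 = 26 cm
Using D1*w1 = D2*w2
w2 = D1*w1 / D2
w2 = 24*286 / 26
w2 = 6864 / 26
w2 = 264 RPM

264 RPM


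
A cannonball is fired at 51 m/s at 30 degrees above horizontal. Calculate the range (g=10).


Given: v0 = 51 m/s, theta = 30 deg, g = 10 m/s^2
sin(2*30) = sin(60) = sqrt(3)/2
Using R = v0^2 * sin(2*theta) / g
R = 51^2 * (sqrt(3)/2) / 10
R = 2601 * sqrt(3) / 20
R = 2601/20*sqrt(3) m

2601/20*sqrt(3) m


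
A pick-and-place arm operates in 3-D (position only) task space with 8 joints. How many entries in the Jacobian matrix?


Given: task space dimension = 3, joints = 8
Jacobian is a 3 x 8 matrix
Total entries = rows * columns
Total = 3 * 8
Total = 24

24


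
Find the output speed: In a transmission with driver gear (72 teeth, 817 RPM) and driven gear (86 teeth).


Given: N1 = 72 teeth, w1 = 817 RPM, N2 = 86 teeth
Using N1*w1 = N2*w2
w2 = N1*w1 / N2
w2 = 72*817 / 86
w2 = 58824 / 86
w2 = 684 RPM

684 RPM


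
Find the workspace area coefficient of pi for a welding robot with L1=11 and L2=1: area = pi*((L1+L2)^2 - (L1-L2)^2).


Given: L1 = 11, L2 = 1
(L1+L2)^2 = (12)^2 = 144
(L1-L2)^2 = (10)^2 = 100
Difference = 144 - 100 = 44
This equals 4*L1*L2 = 4*11*1 = 44
Workspace area = 44*pi

44


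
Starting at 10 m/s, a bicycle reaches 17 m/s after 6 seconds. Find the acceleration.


Given: initial velocity v0 = 10 m/s, final velocity v = 17 m/s, time t = 6 s
Using a = (v - v0) / t
a = (17 - 10) / 6
a = 7 / 6
a = 7/6 m/s^2

7/6 m/s^2


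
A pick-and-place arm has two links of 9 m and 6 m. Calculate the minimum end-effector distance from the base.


Given: L1 = 9 m, L2 = 6 m
For a 2-link planar arm, min reach = |L1 - L2| (second link folded back)
Min reach = |9 - 6|
Min reach = 3 m

3 m


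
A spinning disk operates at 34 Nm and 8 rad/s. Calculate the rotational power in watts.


Given: tau = 34 Nm, omega = 8 rad/s
Using P = tau * omega
P = 34 * 8
P = 272 W

272 W


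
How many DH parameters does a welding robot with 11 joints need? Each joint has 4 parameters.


Given: 11 joints, 4 DH parameters per joint (d, theta, a, alpha)
Total DH parameters = number_of_joints * 4
Total = 11 * 4
Total = 44

44


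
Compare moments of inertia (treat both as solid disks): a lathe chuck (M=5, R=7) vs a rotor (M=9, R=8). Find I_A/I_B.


Given: M1=5 kg, R1=7 m, M2=9 kg, R2=8 m
For a disk: I = (1/2)*M*R^2, so I_A/I_B = (M1*R1^2)/(M2*R2^2)
M1*R1^2 = 5*49 = 245
M2*R2^2 = 9*64 = 576
I_A/I_B = 245/576 = 245/576

245/576


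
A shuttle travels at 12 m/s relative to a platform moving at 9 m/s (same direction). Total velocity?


Given: object velocity = 12 m/s, platform velocity = 9 m/s (same direction)
Using classical velocity addition: v_total = v_object + v_platform
v_total = 12 + 9
v_total = 21 m/s

21 m/s


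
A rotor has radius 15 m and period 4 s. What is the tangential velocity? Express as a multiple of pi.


Given: radius r = 15 m, period T = 4 s
Using v = 2*pi*r / T
v = 2*pi*15 / 4
v = 30*pi / 4
v = 15/2*pi m/s

15/2*pi m/s


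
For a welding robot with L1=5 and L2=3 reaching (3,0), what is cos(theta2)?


Given: L1 = 5, L2 = 3, target (x, y) = (3, 0)
Using cos(theta2) = (x^2 + y^2 - L1^2 - L2^2) / (2*L1*L2)
x^2 + y^2 = 3^2 + 0 = 9
L1^2 + L2^2 = 25 + 9 = 34
Numerator = 9 - 34 = -25
Denominator = 2*5*3 = 30
cos(theta2) = -25/30 = -5/6

-5/6


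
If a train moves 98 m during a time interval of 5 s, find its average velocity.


Given: distance d = 98 m, time t = 5 s
Using v = d / t
v = 98 / 5
v = 98/5 m/s

98/5 m/s


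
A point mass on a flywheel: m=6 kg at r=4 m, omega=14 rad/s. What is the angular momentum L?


Given: m = 6 kg, r = 4 m, omega = 14 rad/s
For a point mass: I = m*r^2
I = 6*4^2 = 6*16 = 96
L = I*omega = 96*14
L = 1344 kg*m^2/s

1344 kg*m^2/s


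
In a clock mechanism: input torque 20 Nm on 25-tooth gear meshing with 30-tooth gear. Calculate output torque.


Given: N1 = 25, N2 = 30, T1 = 20 Nm
Using T2/T1 = N2/N1
T2 = T1 * N2 / N1
T2 = 20 * 30 / 25
T2 = 600 / 25
T2 = 24 Nm

24 Nm


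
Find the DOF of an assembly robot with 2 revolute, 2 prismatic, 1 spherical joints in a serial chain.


Given: serial robot with 2 revolute, 2 prismatic, 1 spherical joints
DOF contribution per joint type: revolute=1, prismatic=1, spherical=3, fixed=0
DOF = 2*1 + 2*1 + 1*3
DOF = 7

7


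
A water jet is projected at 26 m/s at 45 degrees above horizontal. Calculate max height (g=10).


Given: v0 = 26 m/s, theta = 45 deg, g = 10 m/s^2
sin^2(45) = 1/2
Using H = v0^2 * sin^2(theta) / (2*g)
H = 26^2 * 1/2 / (2*10)
H = 676 * 1/2 / 20
H = 338 / 20
H = 169/10 m

169/10 m


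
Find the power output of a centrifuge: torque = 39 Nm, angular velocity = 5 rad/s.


Given: tau = 39 Nm, omega = 5 rad/s
Using P = tau * omega
P = 39 * 5
P = 195 W

195 W


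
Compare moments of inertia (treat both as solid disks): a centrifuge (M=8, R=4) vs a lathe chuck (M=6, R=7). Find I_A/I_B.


Given: M1=8 kg, R1=4 m, M2=6 kg, R2=7 m
For a disk: I = (1/2)*M*R^2, so I_A/I_B = (M1*R1^2)/(M2*R2^2)
M1*R1^2 = 8*16 = 128
M2*R2^2 = 6*49 = 294
I_A/I_B = 128/294 = 64/147

64/147


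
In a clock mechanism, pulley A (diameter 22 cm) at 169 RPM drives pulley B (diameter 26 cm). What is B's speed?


Given: D1 = 22 cm, w1 = 169 RPM, D2 = 26 cm
Using D1*w1 = D2*w2
w2 = D1*w1 / D2
w2 = 22*169 / 26
w2 = 3718 / 26
w2 = 143 RPM

143 RPM


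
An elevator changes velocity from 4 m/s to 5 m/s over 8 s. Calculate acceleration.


Given: initial velocity v0 = 4 m/s, final velocity v = 5 m/s, time t = 8 s
Using a = (v - v0) / t
a = (5 - 4) / 8
a = 1 / 8
a = 1/8 m/s^2

1/8 m/s^2


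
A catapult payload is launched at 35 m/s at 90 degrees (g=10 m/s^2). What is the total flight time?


Given: v0 = 35 m/s, theta = 90 deg, g = 10 m/s^2
sin(90) = 1
Using T = 2*v0*sin(theta) / g
T = 2*35*1 / 10
T = 70 / 10
T = 7 s

7 s


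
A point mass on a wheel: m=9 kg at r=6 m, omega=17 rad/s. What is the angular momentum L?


Given: m = 9 kg, r = 6 m, omega = 17 rad/s
For a point mass: I = m*r^2
I = 9*6^2 = 9*36 = 324
L = I*omega = 324*17
L = 5508 kg*m^2/s

5508 kg*m^2/s


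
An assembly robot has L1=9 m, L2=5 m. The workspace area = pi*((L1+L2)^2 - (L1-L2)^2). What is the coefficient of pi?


Given: L1 = 9, L2 = 5
(L1+L2)^2 = (14)^2 = 196
(L1-L2)^2 = (4)^2 = 16
Difference = 196 - 16 = 180
This equals 4*L1*L2 = 4*9*5 = 180
Workspace area = 180*pi

180


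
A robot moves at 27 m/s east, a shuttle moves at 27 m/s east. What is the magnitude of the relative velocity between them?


Given: v_A = 27 m/s east, v_B = 27 m/s east
Both move in the same direction; relative speed = |v_A - v_B|
|27 - 27| = |0|
= 0 m/s

0 m/s


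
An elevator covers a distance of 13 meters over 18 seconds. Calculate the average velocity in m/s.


Given: distance d = 13 m, time t = 18 s
Using v = d / t
v = 13 / 18
v = 13/18 m/s

13/18 m/s


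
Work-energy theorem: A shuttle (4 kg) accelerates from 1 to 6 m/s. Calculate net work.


Given: m = 4 kg, v0 = 1 m/s, v = 6 m/s
Using W = (1/2)*m*(v^2 - v0^2)
v^2 = 6^2 = 36
v0^2 = 1^2 = 1
v^2 - v0^2 = 36 - 1 = 35
W = (1/2)*4*35 = 70 J

70 J


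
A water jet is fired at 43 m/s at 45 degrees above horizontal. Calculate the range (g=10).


Given: v0 = 43 m/s, theta = 45 deg, g = 10 m/s^2
sin(2*45) = sin(90) = 1
Using R = v0^2 * sin(2*theta) / g
R = 43^2 * 1 / 10
R = 1849 / 10
R = 1849/10 m

1849/10 m


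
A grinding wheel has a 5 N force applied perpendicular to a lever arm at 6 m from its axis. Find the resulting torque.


Given: F = 5 N, r = 6 m, angle = 90 deg (perpendicular)
Using tau = F * r * sin(90)
sin(90) = 1
tau = 5 * 6 * 1
tau = 30 Nm

30 Nm


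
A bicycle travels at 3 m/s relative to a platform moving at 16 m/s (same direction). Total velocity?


Given: object velocity = 3 m/s, platform velocity = 16 m/s (same direction)
Using classical velocity addition: v_total = v_object + v_platform
v_total = 3 + 16
v_total = 19 m/s

19 m/s


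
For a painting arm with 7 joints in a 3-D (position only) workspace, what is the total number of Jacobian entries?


Given: task space dimension = 3, joints = 7
Jacobian is a 3 x 7 matrix
Total entries = rows * columns
Total = 3 * 7
Total = 21

21


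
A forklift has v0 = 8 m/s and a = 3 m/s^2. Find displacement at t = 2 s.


Given: v0 = 8 m/s, a = 3 m/s^2, t = 2 s
Using s = v0*t + (1/2)*a*t^2
s = 8*2 + (1/2)*3*2^2
s = 16 + (1/2)*12
s = 16 + 6
s = 22

22 m


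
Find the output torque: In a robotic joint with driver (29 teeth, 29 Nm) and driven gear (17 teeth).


Given: N1 = 29, N2 = 17, T1 = 29 Nm
Using T2/T1 = N2/N1
T2 = T1 * N2 / N1
T2 = 29 * 17 / 29
T2 = 493 / 29
T2 = 17 Nm

17 Nm


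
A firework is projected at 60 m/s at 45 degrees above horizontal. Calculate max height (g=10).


Given: v0 = 60 m/s, theta = 45 deg, g = 10 m/s^2
sin^2(45) = 1/2
Using H = v0^2 * sin^2(theta) / (2*g)
H = 60^2 * 1/2 / (2*10)
H = 3600 * 1/2 / 20
H = 1800 / 20
H = 90 m

90 m


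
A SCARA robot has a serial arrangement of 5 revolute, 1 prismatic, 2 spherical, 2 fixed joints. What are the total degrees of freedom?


Given: serial robot with 5 revolute, 1 prismatic, 2 spherical, 2 fixed joints
DOF contribution per joint type: revolute=1, prismatic=1, spherical=3, fixed=0
DOF = 5*1 + 1*1 + 2*3 + 2*0
DOF = 12

12


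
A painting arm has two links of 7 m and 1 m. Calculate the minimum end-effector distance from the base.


Given: L1 = 7 m, L2 = 1 m
For a 2-link planar arm, min reach = |L1 - L2| (second link folded back)
Min reach = |7 - 1|
Min reach = 6 m

6 m


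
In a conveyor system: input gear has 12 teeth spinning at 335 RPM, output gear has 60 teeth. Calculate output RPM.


Given: N1 = 12 teeth, w1 = 335 RPM, N2 = 60 teeth
Using N1*w1 = N2*w2
w2 = N1*w1 / N2
w2 = 12*335 / 60
w2 = 4020 / 60
w2 = 67 RPM

67 RPM


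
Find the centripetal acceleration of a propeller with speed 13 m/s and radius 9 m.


Given: v = 13 m/s, r = 9 m
Using a_c = v^2 / r
a_c = 13^2 / 9
a_c = 169 / 9
a_c = 169/9 m/s^2

169/9 m/s^2


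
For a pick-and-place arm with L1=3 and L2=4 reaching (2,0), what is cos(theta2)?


Given: L1 = 3, L2 = 4, target (x, y) = (2, 0)
Using cos(theta2) = (x^2 + y^2 - L1^2 - L2^2) / (2*L1*L2)
x^2 + y^2 = 2^2 + 0 = 4
L1^2 + L2^2 = 9 + 16 = 25
Numerator = 4 - 25 = -21
Denominator = 2*3*4 = 24
cos(theta2) = -21/24 = -7/8

-7/8


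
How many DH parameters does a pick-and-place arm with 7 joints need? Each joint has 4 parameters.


Given: 7 joints, 4 DH parameters per joint (d, theta, a, alpha)
Total DH parameters = number_of_joints * 4
Total = 7 * 4
Total = 28

28


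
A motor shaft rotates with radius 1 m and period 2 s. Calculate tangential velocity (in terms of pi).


Given: radius r = 1 m, period T = 2 s
Using v = 2*pi*r / T
v = 2*pi*1 / 2
v = 2*pi / 2
v = 1*pi m/s

1*pi m/s


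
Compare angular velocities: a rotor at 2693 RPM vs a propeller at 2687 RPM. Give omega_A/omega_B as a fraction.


Given: RPM_A = 2693, RPM_B = 2687
omega = 2*pi*RPM/60, so omega_A/omega_B = RPM_A / RPM_B
omega_A/omega_B = 2693 / 2687
omega_A/omega_B = 2693/2687

2693/2687


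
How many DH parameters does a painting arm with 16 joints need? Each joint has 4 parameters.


Given: 16 joints, 4 DH parameters per joint (d, theta, a, alpha)
Total DH parameters = number_of_joints * 4
Total = 16 * 4
Total = 64

64


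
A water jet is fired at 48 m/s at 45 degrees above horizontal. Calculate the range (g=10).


Given: v0 = 48 m/s, theta = 45 deg, g = 10 m/s^2
sin(2*45) = sin(90) = 1
Using R = v0^2 * sin(2*theta) / g
R = 48^2 * 1 / 10
R = 2304 / 10
R = 1152/5 m

1152/5 m


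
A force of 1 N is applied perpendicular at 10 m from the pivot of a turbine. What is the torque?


Given: F = 1 N, r = 10 m, angle = 90 deg (perpendicular)
Using tau = F * r * sin(90)
sin(90) = 1
tau = 1 * 10 * 1
tau = 10 Nm

10 Nm


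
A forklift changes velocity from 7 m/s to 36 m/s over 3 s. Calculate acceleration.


Given: initial velocity v0 = 7 m/s, final velocity v = 36 m/s, time t = 3 s
Using a = (v - v0) / t
a = (36 - 7) / 3
a = 29 / 3
a = 29/3 m/s^2

29/3 m/s^2


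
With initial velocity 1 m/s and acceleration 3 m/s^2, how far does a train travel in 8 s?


Given: v0 = 1 m/s, a = 3 m/s^2, t = 8 s
Using s = v0*t + (1/2)*a*t^2
s = 1*8 + (1/2)*3*8^2
s = 8 + (1/2)*192
s = 8 + 96
s = 104

104 m


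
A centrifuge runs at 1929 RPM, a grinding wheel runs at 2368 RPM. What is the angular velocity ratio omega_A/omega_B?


Given: RPM_A = 1929, RPM_B = 2368
omega = 2*pi*RPM/60, so omega_A/omega_B = RPM_A / RPM_B
omega_A/omega_B = 1929 / 2368
omega_A/omega_B = 1929/2368

1929/2368


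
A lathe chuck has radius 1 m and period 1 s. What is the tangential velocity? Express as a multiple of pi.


Given: radius r = 1 m, period T = 1 s
Using v = 2*pi*r / T
v = 2*pi*1 / 1
v = 2*pi / 1
v = 2*pi m/s

2*pi m/s


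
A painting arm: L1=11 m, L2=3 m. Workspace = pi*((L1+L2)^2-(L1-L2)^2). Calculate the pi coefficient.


Given: L1 = 11, L2 = 3
(L1+L2)^2 = (14)^2 = 196
(L1-L2)^2 = (8)^2 = 64
Difference = 196 - 64 = 132
This equals 4*L1*L2 = 4*11*3 = 132
Workspace area = 132*pi

132


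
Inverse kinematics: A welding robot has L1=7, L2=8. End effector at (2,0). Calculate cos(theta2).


Given: L1 = 7, L2 = 8, target (x, y) = (2, 0)
Using cos(theta2) = (x^2 + y^2 - L1^2 - L2^2) / (2*L1*L2)
x^2 + y^2 = 2^2 + 0 = 4
L1^2 + L2^2 = 49 + 64 = 113
Numerator = 4 - 113 = -109
Denominator = 2*7*8 = 112
cos(theta2) = -109/112 = -109/112

-109/112


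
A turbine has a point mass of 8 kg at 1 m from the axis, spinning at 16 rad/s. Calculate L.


Given: m = 8 kg, r = 1 m, omega = 16 rad/s
For a point mass: I = m*r^2
I = 8*1^2 = 8*1 = 8
L = I*omega = 8*16
L = 128 kg*m^2/s

128 kg*m^2/s


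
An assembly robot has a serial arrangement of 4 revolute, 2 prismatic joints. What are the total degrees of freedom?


Given: serial robot with 4 revolute, 2 prismatic joints
DOF contribution per joint type: revolute=1, prismatic=1, spherical=3, fixed=0
DOF = 4*1 + 2*1
DOF = 6

6


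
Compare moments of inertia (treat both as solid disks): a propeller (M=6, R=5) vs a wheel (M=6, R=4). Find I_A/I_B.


Given: M1=6 kg, R1=5 m, M2=6 kg, R2=4 m
For a disk: I = (1/2)*M*R^2, so I_A/I_B = (M1*R1^2)/(M2*R2^2)
M1*R1^2 = 6*25 = 150
M2*R2^2 = 6*16 = 96
I_A/I_B = 150/96 = 25/16

25/16


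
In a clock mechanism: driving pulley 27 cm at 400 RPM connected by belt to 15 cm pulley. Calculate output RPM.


Given: D1 = 27 cm, w1 = 400 RPM, D2 = 15 cm
Using D1*w1 = D2*w2
w2 = D1*w1 / D2
w2 = 27*400 / 15
w2 = 10800 / 15
w2 = 720 RPM

720 RPM


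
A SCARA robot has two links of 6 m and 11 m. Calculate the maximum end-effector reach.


Given: L1 = 6 m, L2 = 11 m
For a 2-link planar arm, max reach = L1 + L2 (fully extended)
Max reach = 6 + 11
Max reach = 17 m

17 m


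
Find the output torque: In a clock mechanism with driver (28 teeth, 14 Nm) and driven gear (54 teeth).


Given: N1 = 28, N2 = 54, T1 = 14 Nm
Using T2/T1 = N2/N1
T2 = T1 * N2 / N1
T2 = 14 * 54 / 28
T2 = 756 / 28
T2 = 27 Nm

27 Nm


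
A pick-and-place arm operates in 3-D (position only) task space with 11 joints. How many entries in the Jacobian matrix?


Given: task space dimension = 3, joints = 11
Jacobian is a 3 x 11 matrix
Total entries = rows * columns
Total = 3 * 11
Total = 33

33


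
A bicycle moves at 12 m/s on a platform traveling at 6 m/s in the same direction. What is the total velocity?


Given: object velocity = 12 m/s, platform velocity = 6 m/s (same direction)
Using classical velocity addition: v_total = v_object + v_platform
v_total = 12 + 6
v_total = 18 m/s

18 m/s


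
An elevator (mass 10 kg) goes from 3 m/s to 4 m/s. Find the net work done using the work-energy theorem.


Given: m = 10 kg, v0 = 3 m/s, v = 4 m/s
Using W = (1/2)*m*(v^2 - v0^2)
v^2 = 4^2 = 16
v0^2 = 3^2 = 9
v^2 - v0^2 = 16 - 9 = 7
W = (1/2)*10*7 = 35 J

35 J


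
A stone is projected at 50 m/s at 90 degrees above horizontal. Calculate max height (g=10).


Given: v0 = 50 m/s, theta = 90 deg, g = 10 m/s^2
sin^2(90) = 1
Using H = v0^2 * sin^2(theta) / (2*g)
H = 50^2 * 1 / (2*10)
H = 2500 * 1 / 20
H = 2500 / 20
H = 125 m

125 m


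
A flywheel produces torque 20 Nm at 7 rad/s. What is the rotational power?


Given: tau = 20 Nm, omega = 7 rad/s
Using P = tau * omega
P = 20 * 7
P = 140 W

140 W


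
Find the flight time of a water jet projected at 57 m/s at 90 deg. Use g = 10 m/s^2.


Given: v0 = 57 m/s, theta = 90 deg, g = 10 m/s^2
sin(90) = 1
Using T = 2*v0*sin(theta) / g
T = 2*57*1 / 10
T = 114 / 10
T = 57/5 s

57/5 s


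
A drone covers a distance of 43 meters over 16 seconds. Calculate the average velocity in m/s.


Given: distance d = 43 m, time t = 16 s
Using v = d / t
v = 43 / 16
v = 43/16 m/s

43/16 m/s


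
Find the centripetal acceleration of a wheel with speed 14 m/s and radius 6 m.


Given: v = 14 m/s, r = 6 m
Using a_c = v^2 / r
a_c = 14^2 / 6
a_c = 196 / 6
a_c = 98/3 m/s^2

98/3 m/s^2


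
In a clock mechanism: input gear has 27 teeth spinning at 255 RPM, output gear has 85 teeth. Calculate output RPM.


Given: N1 = 27 teeth, w1 = 255 RPM, N2 = 85 teeth
Using N1*w1 = N2*w2
w2 = N1*w1 / N2
w2 = 27*255 / 85
w2 = 6885 / 85
w2 = 81 RPM

81 RPM


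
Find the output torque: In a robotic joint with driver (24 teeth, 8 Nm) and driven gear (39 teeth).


Given: N1 = 24, N2 = 39, T1 = 8 Nm
Using T2/T1 = N2/N1
T2 = T1 * N2 / N1
T2 = 8 * 39 / 24
T2 = 312 / 24
T2 = 13 Nm

13 Nm


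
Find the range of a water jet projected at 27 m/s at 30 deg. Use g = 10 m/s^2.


Given: v0 = 27 m/s, theta = 30 deg, g = 10 m/s^2
sin(2*30) = sin(60) = sqrt(3)/2
Using R = v0^2 * sin(2*theta) / g
R = 27^2 * (sqrt(3)/2) / 10
R = 729 * sqrt(3) / 20
R = 729/20*sqrt(3) m

729/20*sqrt(3) m


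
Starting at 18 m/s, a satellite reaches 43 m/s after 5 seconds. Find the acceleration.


Given: initial velocity v0 = 18 m/s, final velocity v = 43 m/s, time t = 5 s
Using a = (v - v0) / t
a = (43 - 18) / 5
a = 25 / 5
a = 5 m/s^2

5 m/s^2


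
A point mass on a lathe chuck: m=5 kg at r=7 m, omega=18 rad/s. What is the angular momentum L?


Given: m = 5 kg, r = 7 m, omega = 18 rad/s
For a point mass: I = m*r^2
I = 5*7^2 = 5*49 = 245
L = I*omega = 245*18
L = 4410 kg*m^2/s

4410 kg*m^2/s


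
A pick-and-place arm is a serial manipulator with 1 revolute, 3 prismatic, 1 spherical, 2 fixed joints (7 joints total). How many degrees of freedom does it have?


Given: serial robot with 1 revolute, 3 prismatic, 1 spherical, 2 fixed joints
DOF contribution per joint type: revolute=1, prismatic=1, spherical=3, fixed=0
DOF = 1*1 + 3*1 + 1*3 + 2*0
DOF = 7

7


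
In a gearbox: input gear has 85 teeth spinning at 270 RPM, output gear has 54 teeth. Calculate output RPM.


Given: N1 = 85 teeth, w1 = 270 RPM, N2 = 54 teeth
Using N1*w1 = N2*w2
w2 = N1*w1 / N2
w2 = 85*270 / 54
w2 = 22950 / 54
w2 = 425 RPM

425 RPM


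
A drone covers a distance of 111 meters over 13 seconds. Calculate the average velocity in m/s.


Given: distance d = 111 m, time t = 13 s
Using v = d / t
v = 111 / 13
v = 111/13 m/s

111/13 m/s


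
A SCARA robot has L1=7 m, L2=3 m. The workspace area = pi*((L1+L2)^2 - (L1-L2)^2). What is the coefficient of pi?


Given: L1 = 7, L2 = 3
(L1+L2)^2 = (10)^2 = 100
(L1-L2)^2 = (4)^2 = 16
Difference = 100 - 16 = 84
This equals 4*L1*L2 = 4*7*3 = 84
Workspace area = 84*pi

84


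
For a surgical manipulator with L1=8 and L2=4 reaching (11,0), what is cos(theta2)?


Given: L1 = 8, L2 = 4, target (x, y) = (11, 0)
Using cos(theta2) = (x^2 + y^2 - L1^2 - L2^2) / (2*L1*L2)
x^2 + y^2 = 11^2 + 0 = 121
L1^2 + L2^2 = 64 + 16 = 80
Numerator = 121 - 80 = 41
Denominator = 2*8*4 = 64
cos(theta2) = 41/64 = 41/64

41/64


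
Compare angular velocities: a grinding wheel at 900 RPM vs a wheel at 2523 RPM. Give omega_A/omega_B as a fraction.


Given: RPM_A = 900, RPM_B = 2523
omega = 2*pi*RPM/60, so omega_A/omega_B = RPM_A / RPM_B
omega_A/omega_B = 900 / 2523
omega_A/omega_B = 300/841

300/841


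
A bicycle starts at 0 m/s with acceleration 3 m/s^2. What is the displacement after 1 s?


Given: v0 = 0 m/s, a = 3 m/s^2, t = 1 s
Using s = v0*t + (1/2)*a*t^2
s = 0*1 + (1/2)*3*1^2
s = 0 + (1/2)*3
s = 0 + 3/2
s = 3/2

3/2 m


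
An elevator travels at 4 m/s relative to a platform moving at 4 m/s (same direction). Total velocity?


Given: object velocity = 4 m/s, platform velocity = 4 m/s (same direction)
Using classical velocity addition: v_total = v_object + v_platform
v_total = 4 + 4
v_total = 8 m/s

8 m/s


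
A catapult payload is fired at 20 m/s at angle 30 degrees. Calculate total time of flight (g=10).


Given: v0 = 20 m/s, theta = 30 deg, g = 10 m/s^2
sin(30) = 1/2
Using T = 2*v0*sin(theta) / g
T = 2*20*1/2 / 10
T = 20 / 10
T = 2 s

2 s


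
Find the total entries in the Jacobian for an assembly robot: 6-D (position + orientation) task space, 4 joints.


Given: task space dimension = 6, joints = 4
Jacobian is a 6 x 4 matrix
Total entries = rows * columns
Total = 6 * 4
Total = 24

24


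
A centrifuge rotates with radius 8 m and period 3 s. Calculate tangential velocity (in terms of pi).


Given: radius r = 8 m, period T = 3 s
Using v = 2*pi*r / T
v = 2*pi*8 / 3
v = 16*pi / 3
v = 16/3*pi m/s

16/3*pi m/s


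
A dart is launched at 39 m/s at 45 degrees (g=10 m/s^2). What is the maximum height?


Given: v0 = 39 m/s, theta = 45 deg, g = 10 m/s^2
sin^2(45) = 1/2
Using H = v0^2 * sin^2(theta) / (2*g)
H = 39^2 * 1/2 / (2*10)
H = 1521 * 1/2 / 20
H = 1521/2 / 20
H = 1521/40 m

1521/40 m


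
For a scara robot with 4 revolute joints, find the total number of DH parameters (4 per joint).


Given: 4 joints, 4 DH parameters per joint (d, theta, a, alpha)
Total DH parameters = number_of_joints * 4
Total = 4 * 4
Total = 16

16


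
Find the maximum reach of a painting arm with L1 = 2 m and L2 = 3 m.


Given: L1 = 2 m, L2 = 3 m
For a 2-link planar arm, max reach = L1 + L2 (fully extended)
Max reach = 2 + 3
Max reach = 5 m

5 m


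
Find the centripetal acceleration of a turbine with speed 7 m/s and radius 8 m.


Given: v = 7 m/s, r = 8 m
Using a_c = v^2 / r
a_c = 7^2 / 8
a_c = 49 / 8
a_c = 49/8 m/s^2

49/8 m/s^2


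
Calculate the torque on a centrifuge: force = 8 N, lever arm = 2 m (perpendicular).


Given: F = 8 N, r = 2 m, angle = 90 deg (perpendicular)
Using tau = F * r * sin(90)
sin(90) = 1
tau = 8 * 2 * 1
tau = 16 Nm

16 Nm


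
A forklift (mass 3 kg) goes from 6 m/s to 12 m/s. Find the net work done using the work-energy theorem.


Given: m = 3 kg, v0 = 6 m/s, v = 12 m/s
Using W = (1/2)*m*(v^2 - v0^2)
v^2 = 12^2 = 144
v0^2 = 6^2 = 36
v^2 - v0^2 = 144 - 36 = 108
W = (1/2)*3*108 = 162 J

162 J


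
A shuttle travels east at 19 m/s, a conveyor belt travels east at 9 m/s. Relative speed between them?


Given: v_A = 19 m/s east, v_B = 9 m/s east
Both move in the same direction; relative speed = |v_A - v_B|
|19 - 9| = |10|
= 10 m/s

10 m/s


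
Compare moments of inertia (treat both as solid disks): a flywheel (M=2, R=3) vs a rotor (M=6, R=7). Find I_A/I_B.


Given: M1=2 kg, R1=3 m, M2=6 kg, R2=7 m
For a disk: I = (1/2)*M*R^2, so I_A/I_B = (M1*R1^2)/(M2*R2^2)
M1*R1^2 = 2*9 = 18
M2*R2^2 = 6*49 = 294
I_A/I_B = 18/294 = 3/49

3/49


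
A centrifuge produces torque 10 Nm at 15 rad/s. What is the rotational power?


Given: tau = 10 Nm, omega = 15 rad/s
Using P = tau * omega
P = 10 * 15
P = 150 W

150 W


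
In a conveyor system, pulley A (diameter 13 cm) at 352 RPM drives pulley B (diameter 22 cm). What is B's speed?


Given: D1 = 13 cm, w1 = 352 RPM, D2 = 22 cm
Using D1*w1 = D2*w2
w2 = D1*w1 / D2
w2 = 13*352 / 22
w2 = 4576 / 22
w2 = 208 RPM

208 RPM


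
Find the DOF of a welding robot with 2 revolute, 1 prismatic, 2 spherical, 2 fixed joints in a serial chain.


Given: serial robot with 2 revolute, 1 prismatic, 2 spherical, 2 fixed joints
DOF contribution per joint type: revolute=1, prismatic=1, spherical=3, fixed=0
DOF = 2*1 + 1*1 + 2*3 + 2*0
DOF = 9

9


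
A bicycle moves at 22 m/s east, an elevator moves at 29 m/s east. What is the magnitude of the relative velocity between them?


Given: v_A = 22 m/s east, v_B = 29 m/s east
Both move in the same direction; relative speed = |v_A - v_B|
|22 - 29| = |-7|
= 7 m/s

7 m/s


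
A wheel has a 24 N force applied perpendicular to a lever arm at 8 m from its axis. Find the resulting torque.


Given: F = 24 N, r = 8 m, angle = 90 deg (perpendicular)
Using tau = F * r * sin(90)
sin(90) = 1
tau = 24 * 8 * 1
tau = 192 Nm

192 Nm


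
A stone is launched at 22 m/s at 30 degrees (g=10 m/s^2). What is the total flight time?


Given: v0 = 22 m/s, theta = 30 deg, g = 10 m/s^2
sin(30) = 1/2
Using T = 2*v0*sin(theta) / g
T = 2*22*1/2 / 10
T = 22 / 10
T = 11/5 s

11/5 s


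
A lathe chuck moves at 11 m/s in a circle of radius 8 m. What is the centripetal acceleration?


Given: v = 11 m/s, r = 8 m
Using a_c = v^2 / r
a_c = 11^2 / 8
a_c = 121 / 8
a_c = 121/8 m/s^2

121/8 m/s^2


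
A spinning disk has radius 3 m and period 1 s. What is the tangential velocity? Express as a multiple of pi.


Given: radius r = 3 m, period T = 1 s
Using v = 2*pi*r / T
v = 2*pi*3 / 1
v = 6*pi / 1
v = 6*pi m/s

6*pi m/s


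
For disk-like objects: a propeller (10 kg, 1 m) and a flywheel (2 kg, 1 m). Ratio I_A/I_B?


Given: M1=10 kg, R1=1 m, M2=2 kg, R2=1 m
For a disk: I = (1/2)*M*R^2, so I_A/I_B = (M1*R1^2)/(M2*R2^2)
M1*R1^2 = 10*1 = 10
M2*R2^2 = 2*1 = 2
I_A/I_B = 10/2 = 5

5


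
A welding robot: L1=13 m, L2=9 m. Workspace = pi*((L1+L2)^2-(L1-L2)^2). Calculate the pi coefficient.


Given: L1 = 13, L2 = 9
(L1+L2)^2 = (22)^2 = 484
(L1-L2)^2 = (4)^2 = 16
Difference = 484 - 16 = 468
This equals 4*L1*L2 = 4*13*9 = 468
Workspace area = 468*pi

468


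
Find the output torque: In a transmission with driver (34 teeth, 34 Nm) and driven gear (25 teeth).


Given: N1 = 34, N2 = 25, T1 = 34 Nm
Using T2/T1 = N2/N1
T2 = T1 * N2 / N1
T2 = 34 * 25 / 34
T2 = 850 / 34
T2 = 25 Nm

25 Nm


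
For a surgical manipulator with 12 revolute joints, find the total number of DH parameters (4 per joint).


Given: 12 joints, 4 DH parameters per joint (d, theta, a, alpha)
Total DH parameters = number_of_joints * 4
Total = 12 * 4
Total = 48

48


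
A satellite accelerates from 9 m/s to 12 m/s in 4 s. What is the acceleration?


Given: initial velocity v0 = 9 m/s, final velocity v = 12 m/s, time t = 4 s
Using a = (v - v0) / t
a = (12 - 9) / 4
a = 3 / 4
a = 3/4 m/s^2

3/4 m/s^2


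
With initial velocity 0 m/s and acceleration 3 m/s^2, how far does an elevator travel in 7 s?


Given: v0 = 0 m/s, a = 3 m/s^2, t = 7 s
Using s = v0*t + (1/2)*a*t^2
s = 0*7 + (1/2)*3*7^2
s = 0 + (1/2)*147
s = 0 + 147/2
s = 147/2

147/2 m


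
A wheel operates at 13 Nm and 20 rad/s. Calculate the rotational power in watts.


Given: tau = 13 Nm, omega = 20 rad/s
Using P = tau * omega
P = 13 * 20
P = 260 W

260 W


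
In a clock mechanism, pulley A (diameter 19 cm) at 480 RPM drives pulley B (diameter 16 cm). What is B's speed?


Given: D1 = 19 cm, w1 = 480 RPM, D2 = 16 cm
Using D1*w1 = D2*w2
w2 = D1*w1 / D2
w2 = 19*480 / 16
w2 = 9120 / 16
w2 = 570 RPM

570 RPM


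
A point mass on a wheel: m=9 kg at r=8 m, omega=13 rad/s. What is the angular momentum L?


Given: m = 9 kg, r = 8 m, omega = 13 rad/s
For a point mass: I = m*r^2
I = 9*8^2 = 9*64 = 576
L = I*omega = 576*13
L = 7488 kg*m^2/s

7488 kg*m^2/s


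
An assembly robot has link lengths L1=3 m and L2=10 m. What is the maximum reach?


Given: L1 = 3 m, L2 = 10 m
For a 2-link planar arm, max reach = L1 + L2 (fully extended)
Max reach = 3 + 10
Max reach = 13 m

13 m


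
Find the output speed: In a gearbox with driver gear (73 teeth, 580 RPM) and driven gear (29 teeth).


Given: N1 = 73 teeth, w1 = 580 RPM, N2 = 29 teeth
Using N1*w1 = N2*w2
w2 = N1*w1 / N2
w2 = 73*580 / 29
w2 = 42340 / 29
w2 = 1460 RPM

1460 RPM


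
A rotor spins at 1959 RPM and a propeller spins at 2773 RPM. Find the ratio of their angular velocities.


Given: RPM_A = 1959, RPM_B = 2773
omega = 2*pi*RPM/60, so omega_A/omega_B = RPM_A / RPM_B
omega_A/omega_B = 1959 / 2773
omega_A/omega_B = 1959/2773

1959/2773


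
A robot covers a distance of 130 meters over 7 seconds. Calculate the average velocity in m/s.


Given: distance d = 130 m, time t = 7 s
Using v = d / t
v = 130 / 7
v = 130/7 m/s

130/7 m/s


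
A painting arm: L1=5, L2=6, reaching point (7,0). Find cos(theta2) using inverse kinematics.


Given: L1 = 5, L2 = 6, target (x, y) = (7, 0)
Using cos(theta2) = (x^2 + y^2 - L1^2 - L2^2) / (2*L1*L2)
x^2 + y^2 = 7^2 + 0 = 49
L1^2 + L2^2 = 25 + 36 = 61
Numerator = 49 - 61 = -12
Denominator = 2*5*6 = 60
cos(theta2) = -12/60 = -1/5

-1/5


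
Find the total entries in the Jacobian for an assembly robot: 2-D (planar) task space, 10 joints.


Given: task space dimension = 2, joints = 10
Jacobian is a 2 x 10 matrix
Total entries = rows * columns
Total = 2 * 10
Total = 20

20


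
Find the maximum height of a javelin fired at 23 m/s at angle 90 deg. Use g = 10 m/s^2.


Given: v0 = 23 m/s, theta = 90 deg, g = 10 m/s^2
sin^2(90) = 1
Using H = v0^2 * sin^2(theta) / (2*g)
H = 23^2 * 1 / (2*10)
H = 529 * 1 / 20
H = 529 / 20
H = 529/20 m

529/20 m


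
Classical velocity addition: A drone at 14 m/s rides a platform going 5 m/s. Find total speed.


Given: object velocity = 14 m/s, platform velocity = 5 m/s (same direction)
Using classical velocity addition: v_total = v_object + v_platform
v_total = 14 + 5
v_total = 19 m/s

19 m/s


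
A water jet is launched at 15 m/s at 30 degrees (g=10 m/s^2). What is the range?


Given: v0 = 15 m/s, theta = 30 deg, g = 10 m/s^2
sin(2*30) = sin(60) = sqrt(3)/2
Using R = v0^2 * sin(2*theta) / g
R = 15^2 * (sqrt(3)/2) / 10
R = 225 * sqrt(3) / 20
R = 45/4*sqrt(3) m

45/4*sqrt(3) m


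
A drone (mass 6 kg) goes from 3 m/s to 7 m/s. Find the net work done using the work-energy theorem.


Given: m = 6 kg, v0 = 3 m/s, v = 7 m/s
Using W = (1/2)*m*(v^2 - v0^2)
v^2 = 7^2 = 49
v0^2 = 3^2 = 9
v^2 - v0^2 = 49 - 9 = 40
W = (1/2)*6*40 = 120 J

120 J


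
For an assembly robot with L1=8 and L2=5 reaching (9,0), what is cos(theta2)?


Given: L1 = 8, L2 = 5, target (x, y) = (9, 0)
Using cos(theta2) = (x^2 + y^2 - L1^2 - L2^2) / (2*L1*L2)
x^2 + y^2 = 9^2 + 0 = 81
L1^2 + L2^2 = 64 + 25 = 89
Numerator = 81 - 89 = -8
Denominator = 2*8*5 = 80
cos(theta2) = -8/80 = -1/10

-1/10


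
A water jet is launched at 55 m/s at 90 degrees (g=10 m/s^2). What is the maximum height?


Given: v0 = 55 m/s, theta = 90 deg, g = 10 m/s^2
sin^2(90) = 1
Using H = v0^2 * sin^2(theta) / (2*g)
H = 55^2 * 1 / (2*10)
H = 3025 * 1 / 20
H = 3025 / 20
H = 605/4 m

605/4 m


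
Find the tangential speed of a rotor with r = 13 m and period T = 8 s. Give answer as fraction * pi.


Given: radius r = 13 m, period T = 8 s
Using v = 2*pi*r / T
v = 2*pi*13 / 8
v = 26*pi / 8
v = 13/4*pi m/s

13/4*pi m/s


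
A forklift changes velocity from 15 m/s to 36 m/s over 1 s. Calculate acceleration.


Given: initial velocity v0 = 15 m/s, final velocity v = 36 m/s, time t = 1 s
Using a = (v - v0) / t
a = (36 - 15) / 1
a = 21 / 1
a = 21 m/s^2

21 m/s^2


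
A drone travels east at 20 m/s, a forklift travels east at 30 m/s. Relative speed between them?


Given: v_A = 20 m/s east, v_B = 30 m/s east
Both move in the same direction; relative speed = |v_A - v_B|
|20 - 30| = |-10|
= 10 m/s

10 m/s


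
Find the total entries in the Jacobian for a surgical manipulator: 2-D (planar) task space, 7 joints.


Given: task space dimension = 2, joints = 7
Jacobian is a 2 x 7 matrix
Total entries = rows * columns
Total = 2 * 7
Total = 14

14


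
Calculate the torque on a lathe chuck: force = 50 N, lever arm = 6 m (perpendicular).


Given: F = 50 N, r = 6 m, angle = 90 deg (perpendicular)
Using tau = F * r * sin(90)
sin(90) = 1
tau = 50 * 6 * 1
tau = 300 Nm

300 Nm


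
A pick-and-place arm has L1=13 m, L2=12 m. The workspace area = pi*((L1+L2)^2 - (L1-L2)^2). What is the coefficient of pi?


Given: L1 = 13, L2 = 12
(L1+L2)^2 = (25)^2 = 625
(L1-L2)^2 = (1)^2 = 1
Difference = 625 - 1 = 624
This equals 4*L1*L2 = 4*13*12 = 624
Workspace area = 624*pi

624


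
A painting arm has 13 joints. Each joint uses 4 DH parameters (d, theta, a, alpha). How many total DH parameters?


Given: 13 joints, 4 DH parameters per joint (d, theta, a, alpha)
Total DH parameters = number_of_joints * 4
Total = 13 * 4
Total = 52

52


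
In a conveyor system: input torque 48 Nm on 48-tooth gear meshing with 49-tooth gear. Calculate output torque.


Given: N1 = 48, N2 = 49, T1 = 48 Nm
Using T2/T1 = N2/N1
T2 = T1 * N2 / N1
T2 = 48 * 49 / 48
T2 = 2352 / 48
T2 = 49 Nm

49 Nm


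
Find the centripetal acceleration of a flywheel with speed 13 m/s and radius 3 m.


Given: v = 13 m/s, r = 3 m
Using a_c = v^2 / r
a_c = 13^2 / 3
a_c = 169 / 3
a_c = 169/3 m/s^2

169/3 m/s^2


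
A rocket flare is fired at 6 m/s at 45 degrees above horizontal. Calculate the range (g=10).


Given: v0 = 6 m/s, theta = 45 deg, g = 10 m/s^2
sin(2*45) = sin(90) = 1
Using R = v0^2 * sin(2*theta) / g
R = 6^2 * 1 / 10
R = 36 / 10
R = 18/5 m

18/5 m


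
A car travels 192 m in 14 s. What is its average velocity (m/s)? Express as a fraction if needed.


Given: distance d = 192 m, time t = 14 s
Using v = d / t
v = 192 / 14
v = 96/7 m/s

96/7 m/s


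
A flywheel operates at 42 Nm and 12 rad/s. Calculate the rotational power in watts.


Given: tau = 42 Nm, omega = 12 rad/s
Using P = tau * omega
P = 42 * 12
P = 504 W

504 W


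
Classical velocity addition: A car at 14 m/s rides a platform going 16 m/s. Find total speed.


Given: object velocity = 14 m/s, platform velocity = 16 m/s (same direction)
Using classical velocity addition: v_total = v_object + v_platform
v_total = 14 + 16
v_total = 30 m/s

30 m/s


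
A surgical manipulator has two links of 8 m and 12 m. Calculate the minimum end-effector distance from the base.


Given: L1 = 8 m, L2 = 12 m
For a 2-link planar arm, min reach = |L1 - L2| (second link folded back)
Min reach = |8 - 12|
Min reach = 4 m

4 m


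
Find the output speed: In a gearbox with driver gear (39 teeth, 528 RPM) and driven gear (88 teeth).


Given: N1 = 39 teeth, w1 = 528 RPM, N2 = 88 teeth
Using N1*w1 = N2*w2
w2 = N1*w1 / N2
w2 = 39*528 / 88
w2 = 20592 / 88
w2 = 234 RPM

234 RPM


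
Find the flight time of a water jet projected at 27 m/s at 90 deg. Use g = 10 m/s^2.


Given: v0 = 27 m/s, theta = 90 deg, g = 10 m/s^2
sin(90) = 1
Using T = 2*v0*sin(theta) / g
T = 2*27*1 / 10
T = 54 / 10
T = 27/5 s

27/5 s


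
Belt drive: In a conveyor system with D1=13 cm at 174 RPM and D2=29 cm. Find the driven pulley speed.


Given: D1 = 13 cm, w1 = 174 RPM, D2 = 29 cm
Using D1*w1 = D2*w2
w2 = D1*w1 / D2
w2 = 13*174 / 29
w2 = 2262 / 29
w2 = 78 RPM

78 RPM


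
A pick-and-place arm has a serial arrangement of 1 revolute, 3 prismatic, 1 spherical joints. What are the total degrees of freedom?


Given: serial robot with 1 revolute, 3 prismatic, 1 spherical joints
DOF contribution per joint type: revolute=1, prismatic=1, spherical=3, fixed=0
DOF = 1*1 + 3*1 + 1*3
DOF = 7

7


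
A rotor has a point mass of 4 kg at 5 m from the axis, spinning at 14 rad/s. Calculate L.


Given: m = 4 kg, r = 5 m, omega = 14 rad/s
For a point mass: I = m*r^2
I = 4*5^2 = 4*25 = 100
L = I*omega = 100*14
L = 1400 kg*m^2/s

1400 kg*m^2/s


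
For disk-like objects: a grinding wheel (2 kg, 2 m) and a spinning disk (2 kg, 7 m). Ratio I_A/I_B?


Given: M1=2 kg, R1=2 m, M2=2 kg, R2=7 m
For a disk: I = (1/2)*M*R^2, so I_A/I_B = (M1*R1^2)/(M2*R2^2)
M1*R1^2 = 2*4 = 8
M2*R2^2 = 2*49 = 98
I_A/I_B = 8/98 = 4/49

4/49


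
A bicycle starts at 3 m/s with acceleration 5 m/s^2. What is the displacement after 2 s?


Given: v0 = 3 m/s, a = 5 m/s^2, t = 2 s
Using s = v0*t + (1/2)*a*t^2
s = 3*2 + (1/2)*5*2^2
s = 6 + (1/2)*20
s = 6 + 10
s = 16

16 m


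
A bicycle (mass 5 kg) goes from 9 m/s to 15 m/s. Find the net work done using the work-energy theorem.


Given: m = 5 kg, v0 = 9 m/s, v = 15 m/s
Using W = (1/2)*m*(v^2 - v0^2)
v^2 = 15^2 = 225
v0^2 = 9^2 = 81
v^2 - v0^2 = 225 - 81 = 144
W = (1/2)*5*144 = 360 J

360 J


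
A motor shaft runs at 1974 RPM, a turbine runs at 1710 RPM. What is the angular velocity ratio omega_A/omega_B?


Given: RPM_A = 1974, RPM_B = 1710
omega = 2*pi*RPM/60, so omega_A/omega_B = RPM_A / RPM_B
omega_A/omega_B = 1974 / 1710
omega_A/omega_B = 329/285

329/285


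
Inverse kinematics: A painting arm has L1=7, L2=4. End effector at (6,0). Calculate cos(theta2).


Given: L1 = 7, L2 = 4, target (x, y) = (6, 0)
Using cos(theta2) = (x^2 + y^2 - L1^2 - L2^2) / (2*L1*L2)
x^2 + y^2 = 6^2 + 0 = 36
L1^2 + L2^2 = 49 + 16 = 65
Numerator = 36 - 65 = -29
Denominator = 2*7*4 = 56
cos(theta2) = -29/56 = -29/56

-29/56


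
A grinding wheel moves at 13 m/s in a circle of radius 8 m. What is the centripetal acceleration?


Given: v = 13 m/s, r = 8 m
Using a_c = v^2 / r
a_c = 13^2 / 8
a_c = 169 / 8
a_c = 169/8 m/s^2

169/8 m/s^2


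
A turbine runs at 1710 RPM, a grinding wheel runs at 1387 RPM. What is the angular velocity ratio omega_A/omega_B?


Given: RPM_A = 1710, RPM_B = 1387
omega = 2*pi*RPM/60, so omega_A/omega_B = RPM_A / RPM_B
omega_A/omega_B = 1710 / 1387
omega_A/omega_B = 90/73

90/73


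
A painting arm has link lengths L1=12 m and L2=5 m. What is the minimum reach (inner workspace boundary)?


Given: L1 = 12 m, L2 = 5 m
For a 2-link planar arm, min reach = |L1 - L2| (second link folded back)
Min reach = |12 - 5|
Min reach = 7 m

7 m


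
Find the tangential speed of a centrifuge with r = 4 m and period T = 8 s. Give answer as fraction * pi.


Given: radius r = 4 m, period T = 8 s
Using v = 2*pi*r / T
v = 2*pi*4 / 8
v = 8*pi / 8
v = 1*pi m/s

1*pi m/s


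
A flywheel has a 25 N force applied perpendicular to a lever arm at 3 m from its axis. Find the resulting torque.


Given: F = 25 N, r = 3 m, angle = 90 deg (perpendicular)
Using tau = F * r * sin(90)
sin(90) = 1
tau = 25 * 3 * 1
tau = 75 Nm

75 Nm
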